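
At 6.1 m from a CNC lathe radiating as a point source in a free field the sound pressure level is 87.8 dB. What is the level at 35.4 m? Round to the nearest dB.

73 dB

For a point source, L₂ = L₁ − 20·log₁₀(r₂/r₁).
L₂ = 87.8 − 20·log₁₀(35.4/6.1) = 87.8 − 15.273 = 72.53 dB.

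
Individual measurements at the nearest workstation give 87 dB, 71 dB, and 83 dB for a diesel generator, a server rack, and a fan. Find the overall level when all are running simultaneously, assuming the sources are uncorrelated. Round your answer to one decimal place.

88.5 dB

For uncorrelated sources the intensities add, so convert each level to linear form, sum, and take 10·log₁₀ of the total.
Σ 10^(L/10) = 10^(87/10) + 10^(71/10) + 10^(83/10) = 7.133e+08.
L_total = 10·log₁₀(7.133e+08) = 88.53 dB.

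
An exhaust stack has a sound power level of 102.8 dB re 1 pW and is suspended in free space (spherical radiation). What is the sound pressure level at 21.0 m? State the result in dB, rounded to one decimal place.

65.4 dB

Free-field spherical radiation: L_p = L_w − 10·log₁₀(4π·r²), r = 21.0 m.
4π·r² = 5542 m², 10·log₁₀ of that is 37.436 dB.
L_p = 102.8 − 37.436 = 65.36 dB.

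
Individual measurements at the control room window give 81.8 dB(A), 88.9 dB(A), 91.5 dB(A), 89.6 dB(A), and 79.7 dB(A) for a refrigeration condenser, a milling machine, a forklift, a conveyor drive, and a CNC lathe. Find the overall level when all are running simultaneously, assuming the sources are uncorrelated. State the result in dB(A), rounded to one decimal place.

95.2 dB(A)

For uncorrelated sources the intensities add, so convert each level to linear form, sum, and take 10·log₁₀ of the total.
Σ 10^(L/10) = 10^(81.8/10) + 10^(88.9/10) + 10^(91.5/10) + 10^(89.6/10) + 10^(79.7/10) = 3.345e+09.
L_total = 10·log₁₀(3.345e+09) = 95.24 dB(A).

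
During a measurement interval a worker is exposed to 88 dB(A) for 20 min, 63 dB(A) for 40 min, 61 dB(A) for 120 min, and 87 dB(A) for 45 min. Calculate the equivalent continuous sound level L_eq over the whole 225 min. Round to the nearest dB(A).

Weight each interval's intensity by its duration and average over T = 225 min:
Σ tᵢ·10^(Lᵢ/10) = 20·10^(88/10) + 40·10^(63/10) + 120·10^(61/10) + 45·10^(87/10) = 3.540e+10.
L_eq = 10·log₁₀(3.540e+10/225) = 81.97 dB(A).

82 dB(A)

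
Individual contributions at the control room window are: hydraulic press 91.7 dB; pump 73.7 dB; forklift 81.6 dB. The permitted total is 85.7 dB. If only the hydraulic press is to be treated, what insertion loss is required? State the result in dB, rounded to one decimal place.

Fixed contribution from the other sources: Σ 10^(L/10) = 10^(73.7/10) + 10^(81.6/10) = 1.680e+08 (82.25 dB).
To meet 85.7 dB overall, the treated hydraulic press may contribute at most 10^(85.7/10) − 1.680e+08 = 2.035e+08, i.e. 83.09 dB.
Required insertion loss = 91.7 − 83.09 = 8.61 dB.

8.6 dB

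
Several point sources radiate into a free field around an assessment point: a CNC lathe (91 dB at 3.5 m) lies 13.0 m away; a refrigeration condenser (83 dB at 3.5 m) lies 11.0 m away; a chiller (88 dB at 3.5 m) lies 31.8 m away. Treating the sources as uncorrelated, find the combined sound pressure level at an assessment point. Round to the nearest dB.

Propagate each source to the receiver with L = L_ref − 20·log₁₀(r/r_ref), then add intensities.
CNC lathe: 91 − 20·log₁₀(13.0/3.5) = 91 − 11.40 = 79.60 dB.
refrigeration condenser: 83 − 20·log₁₀(11.0/3.5) = 83 − 9.95 = 73.05 dB.
chiller: 88 − 20·log₁₀(31.8/3.5) = 88 − 19.17 = 68.83 dB.
Σ 10^(L/10) = 1.191e+08 → L_total = 10·log₁₀(1.191e+08) = 80.76 dB.

81 dB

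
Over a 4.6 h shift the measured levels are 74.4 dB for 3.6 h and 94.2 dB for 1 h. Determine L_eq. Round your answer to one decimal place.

The energy average is taken in the linear domain: L_eq = 10·log₁₀[(Σ tᵢ·10^(Lᵢ/10))/T], T = 4.6 h.
Σ tᵢ·10^(Lᵢ/10) = 3.6·10^(74.4/10) + 1·10^(94.2/10) = 2.729e+09.
L_eq = 10·log₁₀(2.729e+09/4.6) = 87.73 dB.

87.7 dB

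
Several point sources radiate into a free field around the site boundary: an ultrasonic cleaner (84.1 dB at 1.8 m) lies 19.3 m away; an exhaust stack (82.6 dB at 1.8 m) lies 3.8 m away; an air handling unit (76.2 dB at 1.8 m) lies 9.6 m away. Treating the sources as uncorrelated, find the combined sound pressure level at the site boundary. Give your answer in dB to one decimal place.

First find each source's level at the receiver (point-source: −20·log₁₀(r/r_ref)), then combine on an intensity basis.
ultrasonic cleaner: 84.1 − 20·log₁₀(19.3/1.8) = 84.1 − 20.61 = 63.49 dB.
exhaust stack: 82.6 − 20·log₁₀(3.8/1.8) = 82.6 − 6.49 = 76.11 dB.
air handling unit: 76.2 − 20·log₁₀(9.6/1.8) = 76.2 − 14.54 = 61.66 dB.
Σ 10^(L/10) = 4.453e+07 → L_total = 10·log₁₀(4.453e+07) = 76.49 dB.

76.5 dB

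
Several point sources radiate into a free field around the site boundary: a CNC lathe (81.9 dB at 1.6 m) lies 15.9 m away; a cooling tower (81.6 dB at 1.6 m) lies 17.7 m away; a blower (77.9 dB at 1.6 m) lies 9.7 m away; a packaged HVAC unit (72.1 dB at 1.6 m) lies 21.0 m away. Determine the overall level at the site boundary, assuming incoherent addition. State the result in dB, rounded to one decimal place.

Apply inverse-square spreading to bring every level to the receiver, then sum 10^(L/10).
CNC lathe: 81.9 − 20·log₁₀(15.9/1.6) = 81.9 − 19.95 = 61.95 dB.
cooling tower: 81.6 − 20·log₁₀(17.7/1.6) = 81.6 − 20.88 = 60.72 dB.
blower: 77.9 − 20·log₁₀(9.7/1.6) = 77.9 − 15.65 = 62.25 dB.
packaged HVAC unit: 72.1 − 20·log₁₀(21.0/1.6) = 72.1 − 22.36 = 49.74 dB.
Σ 10^(L/10) = 4.521e+06 → L_total = 10·log₁₀(4.521e+06) = 66.55 dB.

66.6 dB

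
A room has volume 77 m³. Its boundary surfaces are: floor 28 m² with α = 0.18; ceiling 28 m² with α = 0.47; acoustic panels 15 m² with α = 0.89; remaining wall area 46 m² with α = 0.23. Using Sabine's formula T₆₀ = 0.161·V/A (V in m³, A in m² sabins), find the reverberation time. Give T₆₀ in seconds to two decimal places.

0.29 s

Summing Sᵢαᵢ: 28·0.18 + 28·0.47 + 15·0.89 + 46·0.23 = 42.13 m².
T₆₀ = 0.161 × 77 / 42.13 = 0.294 s.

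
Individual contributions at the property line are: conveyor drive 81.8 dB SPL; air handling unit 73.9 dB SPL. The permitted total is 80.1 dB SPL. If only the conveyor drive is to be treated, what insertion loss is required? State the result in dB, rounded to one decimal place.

2.9 dB

Fixed contribution from the other source: Σ 10^(L/10) = 10^(73.9/10) = 2.455e+07 (73.90 dB SPL).
To meet 80.1 dB SPL overall, the treated conveyor drive may contribute at most 10^(80.1/10) − 2.455e+07 = 7.778e+07, i.e. 78.91 dB SPL.
Required insertion loss = 81.8 − 78.91 = 2.89 dB.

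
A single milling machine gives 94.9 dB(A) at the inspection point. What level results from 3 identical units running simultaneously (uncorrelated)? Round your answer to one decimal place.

99.7 dB(A)

N identical incoherent sources raise the level by 10·log₁₀ N.
L_total = 94.9 + 10·log₁₀(3) = 94.9 + 4.771 = 99.67 dB(A).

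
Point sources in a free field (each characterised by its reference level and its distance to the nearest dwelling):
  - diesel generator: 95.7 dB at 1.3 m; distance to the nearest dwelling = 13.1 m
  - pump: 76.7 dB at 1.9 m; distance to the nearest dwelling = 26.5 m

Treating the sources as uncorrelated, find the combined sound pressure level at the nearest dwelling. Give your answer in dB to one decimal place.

First find each source's level at the receiver (point-source: −20·log₁₀(r/r_ref)), then combine on an intensity basis.
diesel generator: 95.7 − 20·log₁₀(13.1/1.3) = 95.7 − 20.07 = 75.63 dB.
pump: 76.7 − 20·log₁₀(26.5/1.9) = 76.7 − 22.89 = 53.81 dB.
Σ 10^(L/10) = 3.683e+07 → L_total = 10·log₁₀(3.683e+07) = 75.66 dB.

75.7 dB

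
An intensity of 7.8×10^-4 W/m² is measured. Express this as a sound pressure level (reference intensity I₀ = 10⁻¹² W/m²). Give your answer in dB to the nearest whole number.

89 dB

Dividing by I₀ shifts the exponent by 12: I/I₀ = 7.8×10^8.
L = 10·(0.8921 + 8) = 88.92 dB.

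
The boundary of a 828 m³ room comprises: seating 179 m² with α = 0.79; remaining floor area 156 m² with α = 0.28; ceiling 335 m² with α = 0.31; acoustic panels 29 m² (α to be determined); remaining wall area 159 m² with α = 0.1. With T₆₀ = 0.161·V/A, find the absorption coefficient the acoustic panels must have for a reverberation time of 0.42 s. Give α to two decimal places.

From T₆₀ = 0.161·V/A, the target T₆₀ = 0.42 s needs A = 0.161·828/0.42 = 317.40 m².
Absorption from the other surfaces = 179·0.79 + 156·0.28 + 335·0.31 + 159·0.1 = 304.84 m², so the acoustic panels must supply 12.56 m² over 29 m².
α = 12.56/29 = 0.433.

0.43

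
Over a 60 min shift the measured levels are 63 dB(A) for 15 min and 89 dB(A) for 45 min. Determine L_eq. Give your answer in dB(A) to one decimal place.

87.8 dB(A)

The energy average is taken in the linear domain: L_eq = 10·log₁₀[(Σ tᵢ·10^(Lᵢ/10))/T], T = 60 min.
Σ tᵢ·10^(Lᵢ/10) = 15·10^(63/10) + 45·10^(89/10) = 3.577e+10.
L_eq = 10·log₁₀(3.577e+10/60) = 87.75 dB(A).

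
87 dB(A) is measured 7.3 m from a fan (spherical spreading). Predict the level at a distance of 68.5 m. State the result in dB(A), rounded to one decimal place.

67.6 dB(A)

For a point source, L₂ = L₁ − 20·log₁₀(r₂/r₁).
L₂ = 87 − 20·log₁₀(68.5/7.3) = 87 − 19.447 = 67.55 dB(A).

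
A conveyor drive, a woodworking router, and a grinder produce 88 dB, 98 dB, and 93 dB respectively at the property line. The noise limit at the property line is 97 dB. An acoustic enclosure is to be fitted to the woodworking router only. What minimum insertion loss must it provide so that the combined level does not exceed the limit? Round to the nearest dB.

4 dB

Fixed contribution from the other sources: Σ 10^(L/10) = 10^(88/10) + 10^(93/10) = 2.626e+09 (94.19 dB).
The limit corresponds to 10^(97/10) = 5.012e+09; subtracting the fixed part leaves 2.386e+09 for the woodworking router, i.e. 93.78 dB.
So the woodworking router must be reduced from 98 to 93.78 dB: IL = 4.22 dB.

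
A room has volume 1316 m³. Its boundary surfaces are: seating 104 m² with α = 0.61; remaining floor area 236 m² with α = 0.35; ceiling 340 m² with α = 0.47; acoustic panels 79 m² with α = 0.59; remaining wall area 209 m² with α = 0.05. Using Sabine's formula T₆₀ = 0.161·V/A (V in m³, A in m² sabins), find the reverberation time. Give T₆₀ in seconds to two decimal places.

0.58 s

Total absorption A = 104·0.61 + 236·0.35 + 340·0.47 + 79·0.59 + 209·0.05 = 362.90 m² sabins.
T₆₀ = 0.161·V/A = 0.161·1316/362.90 = 0.584 s.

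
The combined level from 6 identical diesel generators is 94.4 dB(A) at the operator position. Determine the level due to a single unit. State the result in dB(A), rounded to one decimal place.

86.6 dB(A)

6 equal contributions raise the level by 10·log₁₀ 6 = 7.782 dB, so each unit alone gives 94.4 − 7.782.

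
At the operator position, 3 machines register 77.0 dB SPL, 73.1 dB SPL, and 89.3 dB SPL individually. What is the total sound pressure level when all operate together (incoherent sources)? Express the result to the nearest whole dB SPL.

90 dB SPL

For uncorrelated sources the intensities add, so convert each level to linear form, sum, and take 10·log₁₀ of the total.
Σ 10^(L/10) = 10^(77.0/10) + 10^(73.1/10) + 10^(89.3/10) = 9.217e+08.
L_total = 10·log₁₀(9.217e+08) = 89.65 dB SPL.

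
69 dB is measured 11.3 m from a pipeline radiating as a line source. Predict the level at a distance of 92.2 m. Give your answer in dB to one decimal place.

59.9 dB

For a line source, L₂ = L₁ − 10·log₁₀(r₂/r₁).
L₂ = 69 − 10·log₁₀(92.2/11.3) = 69 − 9.117 = 59.88 dB.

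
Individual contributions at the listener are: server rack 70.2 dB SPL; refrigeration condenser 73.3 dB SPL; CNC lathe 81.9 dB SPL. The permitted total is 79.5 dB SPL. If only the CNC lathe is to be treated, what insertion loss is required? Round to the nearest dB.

Fixed contribution from the other sources: Σ 10^(L/10) = 10^(70.2/10) + 10^(73.3/10) = 3.185e+07 (75.03 dB SPL).
To meet 79.5 dB SPL overall, the treated CNC lathe may contribute at most 10^(79.5/10) − 3.185e+07 = 5.727e+07, i.e. 77.58 dB SPL.
So the CNC lathe must be reduced from 81.9 to 77.58 dB SPL: IL = 4.32 dB.

4 dB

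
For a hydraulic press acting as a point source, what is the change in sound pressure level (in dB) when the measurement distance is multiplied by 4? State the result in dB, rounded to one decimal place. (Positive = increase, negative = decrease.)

-12.0 dB

Point-source spreading: ΔL = −20·log₁₀(r₂/r₁).
ΔL = −20·log₁₀(4) = -12.04 dB.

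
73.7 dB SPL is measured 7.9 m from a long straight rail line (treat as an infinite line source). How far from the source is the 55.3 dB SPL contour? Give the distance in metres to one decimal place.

For a line source L₁ − L₂ = 10·log₁₀(r₂/r₁), so r₂ = r₁·10^((L₁−L₂)/10).
r₂ = 7.9·10^((73.7−55.3)/10) = 7.9·10^(18.4/10) = 546.55 m.

546.5 m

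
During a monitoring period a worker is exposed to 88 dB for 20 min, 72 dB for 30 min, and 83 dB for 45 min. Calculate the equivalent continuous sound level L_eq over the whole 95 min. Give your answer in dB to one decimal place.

The energy average is taken in the linear domain: L_eq = 10·log₁₀[(Σ tᵢ·10^(Lᵢ/10))/T], T = 95 min.
Σ tᵢ·10^(Lᵢ/10) = 20·10^(88/10) + 30·10^(72/10) + 45·10^(83/10) = 2.207e+10.
L_eq = 10·log₁₀(2.207e+10/95) = 83.66 dB.

83.7 dB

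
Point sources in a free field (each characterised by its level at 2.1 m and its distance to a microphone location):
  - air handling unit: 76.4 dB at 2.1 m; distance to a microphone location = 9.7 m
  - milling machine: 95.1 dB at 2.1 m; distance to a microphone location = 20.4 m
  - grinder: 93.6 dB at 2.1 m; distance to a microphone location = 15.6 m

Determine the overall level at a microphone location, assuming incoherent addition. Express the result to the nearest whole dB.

Apply inverse-square spreading to bring every level to the receiver, then sum 10^(L/10).
air handling unit: 76.4 − 20·log₁₀(9.7/2.1) = 76.4 − 13.29 = 63.11 dB.
milling machine: 95.1 − 20·log₁₀(20.4/2.1) = 95.1 − 19.75 = 75.35 dB.
grinder: 93.6 − 20·log₁₀(15.6/2.1) = 93.6 − 17.42 = 76.18 dB.
Σ 10^(L/10) = 7.785e+07 → L_total = 10·log₁₀(7.785e+07) = 78.91 dB.

79 dB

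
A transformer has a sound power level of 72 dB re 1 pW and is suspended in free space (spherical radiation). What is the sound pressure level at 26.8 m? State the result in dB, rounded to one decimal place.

32.4 dB

The power spreads over a sphere of area 4π·r², so L_p = L_w − 10·log₁₀(4π·r²).
4π·r² = 9026 m², 10·log₁₀ of that is 39.555 dB.
L_p = 72 − 39.555 = 32.45 dB.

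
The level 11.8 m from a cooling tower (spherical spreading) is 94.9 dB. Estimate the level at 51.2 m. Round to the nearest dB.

Spherical spreading from a point source gives a 20·log₁₀(r₂/r₁) drop.
L₂ = 94.9 − 20·log₁₀(51.2/11.8) = 94.9 − 12.748 = 82.15 dB.

82 dB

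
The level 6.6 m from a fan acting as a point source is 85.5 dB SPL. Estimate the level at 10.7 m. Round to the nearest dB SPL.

81 dB SPL

Point-source attenuation: ΔL = 20·log₁₀(r₂/r₁) = 20·log₁₀(10.7/6.6) = 4.197 dB.
L₂ = 85.5 − 20·log₁₀(10.7/6.6) = 85.5 − 4.197 = 81.30 dB SPL.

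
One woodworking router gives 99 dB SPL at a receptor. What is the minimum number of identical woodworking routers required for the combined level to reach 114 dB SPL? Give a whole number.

Need L₁ + 10·log₁₀ N ≥ 114, i.e. log₁₀ N ≥ 1.50.
N ≥ 10^(15.0/10) = 31.623, so N = 32.

32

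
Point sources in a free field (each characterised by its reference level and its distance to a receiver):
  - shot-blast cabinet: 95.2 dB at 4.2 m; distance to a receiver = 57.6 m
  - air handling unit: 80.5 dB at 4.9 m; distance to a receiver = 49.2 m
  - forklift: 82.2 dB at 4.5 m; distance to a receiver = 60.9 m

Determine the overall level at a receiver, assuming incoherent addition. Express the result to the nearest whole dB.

73 dB

First find each source's level at the receiver (point-source: −20·log₁₀(r/r_ref)), then combine on an intensity basis.
shot-blast cabinet: 95.2 − 20·log₁₀(57.6/4.2) = 95.2 − 22.74 = 72.46 dB.
air handling unit: 80.5 − 20·log₁₀(49.2/4.9) = 80.5 − 20.04 = 60.46 dB.
forklift: 82.2 − 20·log₁₀(60.9/4.5) = 82.2 − 22.63 = 59.57 dB.
Σ 10^(L/10) = 1.962e+07 → L_total = 10·log₁₀(1.962e+07) = 72.93 dB.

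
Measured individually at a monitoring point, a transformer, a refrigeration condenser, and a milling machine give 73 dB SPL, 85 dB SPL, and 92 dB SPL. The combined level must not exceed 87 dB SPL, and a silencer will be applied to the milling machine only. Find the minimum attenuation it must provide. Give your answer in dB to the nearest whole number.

10 dB

Fixed contribution from the other sources: Σ 10^(L/10) = 10^(73/10) + 10^(85/10) = 3.362e+08 (85.27 dB SPL).
To meet 87 dB SPL overall, the treated milling machine may contribute at most 10^(87/10) − 3.362e+08 = 1.650e+08, i.e. 82.18 dB SPL.
Required insertion loss = 92 − 82.18 = 9.82 dB.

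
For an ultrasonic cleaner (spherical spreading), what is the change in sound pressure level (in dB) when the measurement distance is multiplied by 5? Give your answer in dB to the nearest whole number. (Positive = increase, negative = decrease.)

Point-source spreading: ΔL = −20·log₁₀(r₂/r₁).
ΔL = −20·log₁₀(5) = -13.98 dB.

-14 dB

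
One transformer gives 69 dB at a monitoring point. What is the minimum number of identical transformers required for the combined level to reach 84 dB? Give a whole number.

32

Need L₁ + 10·log₁₀ N ≥ 84, i.e. log₁₀ N ≥ 1.50.
N ≥ 10^(15.0/10) = 31.623, so N = 32.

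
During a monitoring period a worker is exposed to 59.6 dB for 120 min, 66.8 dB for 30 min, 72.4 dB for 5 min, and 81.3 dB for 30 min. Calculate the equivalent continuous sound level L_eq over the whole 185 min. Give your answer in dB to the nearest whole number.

74 dB

L_eq = 10·log₁₀[(1/T)·Σ tᵢ·10^(Lᵢ/10)] with T = 185 min.
Σ tᵢ·10^(Lᵢ/10) = 120·10^(59.6/10) + 30·10^(66.8/10) + 5·10^(72.4/10) + 30·10^(81.3/10) = 4.387e+09.
L_eq = 10·log₁₀(4.387e+09/185) = 73.75 dB.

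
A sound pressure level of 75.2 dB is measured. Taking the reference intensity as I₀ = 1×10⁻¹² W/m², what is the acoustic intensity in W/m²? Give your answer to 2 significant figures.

I = I₀·10^(L/10) = 10⁻¹² × 10^(75.2/10) = 10^(-4.480).

3.3e-05 W/m²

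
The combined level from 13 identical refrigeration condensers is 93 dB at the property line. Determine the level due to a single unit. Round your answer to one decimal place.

81.9 dB

Dividing the total intensity by 13 lowers the level by 10·log₁₀ 13 = 11.139 dB: L₁ = 93 − 11.139.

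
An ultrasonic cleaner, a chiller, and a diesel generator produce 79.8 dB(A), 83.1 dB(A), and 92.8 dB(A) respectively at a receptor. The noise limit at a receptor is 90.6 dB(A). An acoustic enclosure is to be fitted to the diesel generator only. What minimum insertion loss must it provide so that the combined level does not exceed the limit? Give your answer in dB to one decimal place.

Everything except the diesel generator sums to 10^(79.8/10) + 10^(83.1/10) = 2.997e+08 in linear terms, 84.77 dB(A).
The limit corresponds to 10^(90.6/10) = 1.148e+09; subtracting the fixed part leaves 8.485e+08 for the diesel generator, i.e. 89.29 dB(A).
So the diesel generator must be reduced from 92.8 to 89.29 dB(A): IL = 3.51 dB.

3.5 dB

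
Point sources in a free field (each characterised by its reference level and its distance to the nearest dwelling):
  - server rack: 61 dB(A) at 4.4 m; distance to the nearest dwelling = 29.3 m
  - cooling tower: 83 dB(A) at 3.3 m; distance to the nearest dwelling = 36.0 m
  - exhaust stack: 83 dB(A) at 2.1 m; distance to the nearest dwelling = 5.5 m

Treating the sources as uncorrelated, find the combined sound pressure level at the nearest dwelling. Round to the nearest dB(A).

Propagate each source to the receiver with L = L_ref − 20·log₁₀(r/r_ref), then add intensities.
server rack: 61 − 20·log₁₀(29.3/4.4) = 61 − 16.47 = 44.53 dB(A).
cooling tower: 83 − 20·log₁₀(36.0/3.3) = 83 − 20.76 = 62.24 dB(A).
exhaust stack: 83 − 20·log₁₀(5.5/2.1) = 83 − 8.36 = 74.64 dB(A).
Σ 10^(L/10) = 3.079e+07 → L_total = 10·log₁₀(3.079e+07) = 74.88 dB(A).

75 dB(A)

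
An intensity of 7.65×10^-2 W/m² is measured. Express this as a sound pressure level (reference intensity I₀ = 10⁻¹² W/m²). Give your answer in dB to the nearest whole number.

I/I₀ = 7.65×10^-2/10⁻¹² = 7.65×10^10, and L = 10·log₁₀(I/I₀).
L = 10·(0.8837 + 10) = 108.84 dB.

109 dB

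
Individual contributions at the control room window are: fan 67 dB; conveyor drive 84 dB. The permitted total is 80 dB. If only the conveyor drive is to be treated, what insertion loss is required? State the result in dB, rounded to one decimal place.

Everything except the conveyor drive sums to 10^(67/10) = 5.012e+06 in linear terms, 67.00 dB.
To meet 80 dB overall, the treated conveyor drive may contribute at most 10^(80/10) − 5.012e+06 = 9.499e+07, i.e. 79.78 dB.
So the conveyor drive must be reduced from 84 to 79.78 dB: IL = 4.22 dB.

4.2 dB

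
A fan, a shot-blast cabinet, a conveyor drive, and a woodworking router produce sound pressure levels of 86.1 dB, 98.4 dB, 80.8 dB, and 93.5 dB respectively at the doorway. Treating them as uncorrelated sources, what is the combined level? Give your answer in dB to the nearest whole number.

Incoherent sources combine by intensity addition: L_total = 10·log₁₀(Σ 10^(L_i/10)).
Σ 10^(L/10) = 10^(86.1/10) + 10^(98.4/10) + 10^(80.8/10) + 10^(93.5/10) = 9.685e+09.
L_total = 10·log₁₀(9.685e+09) = 99.86 dB.

100 dB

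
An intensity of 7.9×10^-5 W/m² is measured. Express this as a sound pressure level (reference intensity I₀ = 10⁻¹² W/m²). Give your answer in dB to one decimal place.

Dividing by I₀ shifts the exponent by 12: I/I₀ = 7.9×10^7.
L = 10·(0.8976 + 7) = 78.98 dB.

79.0 dB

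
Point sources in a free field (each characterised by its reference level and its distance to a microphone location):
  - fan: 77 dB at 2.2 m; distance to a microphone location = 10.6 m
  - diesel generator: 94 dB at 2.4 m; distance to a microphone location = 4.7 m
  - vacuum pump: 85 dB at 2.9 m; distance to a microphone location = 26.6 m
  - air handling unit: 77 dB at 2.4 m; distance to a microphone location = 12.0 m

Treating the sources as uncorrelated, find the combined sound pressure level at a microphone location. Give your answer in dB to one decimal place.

88.2 dB

Propagate each source to the receiver with L = L_ref − 20·log₁₀(r/r_ref), then add intensities.
fan: 77 − 20·log₁₀(10.6/2.2) = 77 − 13.66 = 63.34 dB.
diesel generator: 94 − 20·log₁₀(4.7/2.4) = 94 − 5.84 = 88.16 dB.
vacuum pump: 85 − 20·log₁₀(26.6/2.9) = 85 − 19.25 = 65.75 dB.
air handling unit: 77 − 20·log₁₀(12.0/2.4) = 77 − 13.98 = 63.02 dB.
Σ 10^(L/10) = 6.629e+08 → L_total = 10·log₁₀(6.629e+08) = 88.21 dB.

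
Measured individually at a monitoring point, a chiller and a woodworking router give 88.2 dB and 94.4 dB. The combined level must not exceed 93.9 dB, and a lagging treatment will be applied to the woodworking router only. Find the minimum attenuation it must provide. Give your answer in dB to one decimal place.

1.9 dB

The untreated sources together contribute 10^(88.2/10) = 6.607e+08, i.e. 88.20 dB.
The limit corresponds to 10^(93.9/10) = 2.455e+09; subtracting the fixed part leaves 1.794e+09 for the woodworking router, i.e. 92.54 dB.
So the woodworking router must be reduced from 94.4 to 92.54 dB: IL = 1.86 dB.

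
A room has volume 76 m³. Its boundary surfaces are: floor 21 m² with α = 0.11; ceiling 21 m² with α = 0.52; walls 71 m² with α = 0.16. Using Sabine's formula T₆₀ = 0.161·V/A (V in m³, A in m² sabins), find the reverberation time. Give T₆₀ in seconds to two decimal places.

Total absorption A = 21·0.11 + 21·0.52 + 71·0.16 = 24.59 m² sabins.
T₆₀ = 0.161 × 76 / 24.59 = 0.498 s.

0.50 s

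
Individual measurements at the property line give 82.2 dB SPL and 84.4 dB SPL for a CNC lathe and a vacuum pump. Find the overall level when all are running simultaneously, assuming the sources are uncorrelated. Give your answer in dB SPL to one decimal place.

For uncorrelated sources the intensities add, so convert each level to linear form, sum, and take 10·log₁₀ of the total.
Σ 10^(L/10) = 10^(82.2/10) + 10^(84.4/10) = 4.414e+08.
L_total = 10·log₁₀(4.414e+08) = 86.45 dB SPL.

86.4 dB SPL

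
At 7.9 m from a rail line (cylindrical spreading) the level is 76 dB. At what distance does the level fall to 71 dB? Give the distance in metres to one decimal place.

Line-source spreading drops the level by 10·log₁₀(r₂/r₁); inverting, r₂/r₁ = 10^(ΔL/10).
r₂ = 7.9·10^((76−71)/10) = 7.9·10^(5.0/10) = 24.98 m.

25.0 m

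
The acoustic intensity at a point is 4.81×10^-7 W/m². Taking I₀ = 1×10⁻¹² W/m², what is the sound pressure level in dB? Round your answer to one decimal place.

L = 10·log₁₀(I/I₀) = 10·log₁₀(4.81×10^-7/10⁻¹²) = 10·log₁₀(4.81×10^5).
L = 10·(0.6821 + 5) = 56.82 dB.

56.8 dB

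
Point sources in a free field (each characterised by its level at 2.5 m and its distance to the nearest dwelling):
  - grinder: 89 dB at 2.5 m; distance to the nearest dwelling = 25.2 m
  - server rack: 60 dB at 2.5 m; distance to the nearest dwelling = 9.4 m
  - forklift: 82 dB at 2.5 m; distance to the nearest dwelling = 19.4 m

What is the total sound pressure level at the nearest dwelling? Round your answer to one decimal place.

70.2 dB

Apply inverse-square spreading to bring every level to the receiver, then sum 10^(L/10).
grinder: 89 − 20·log₁₀(25.2/2.5) = 89 − 20.07 = 68.93 dB.
server rack: 60 − 20·log₁₀(9.4/2.5) = 60 − 11.50 = 48.50 dB.
forklift: 82 − 20·log₁₀(19.4/2.5) = 82 − 17.80 = 64.20 dB.
Σ 10^(L/10) = 1.052e+07 → L_total = 10·log₁₀(1.052e+07) = 70.22 dB.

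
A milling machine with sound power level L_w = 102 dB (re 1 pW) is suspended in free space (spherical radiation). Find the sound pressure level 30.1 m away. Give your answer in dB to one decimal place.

61.4 dB

Free-field spherical radiation: L_p = L_w − 10·log₁₀(4π·r²), r = 30.1 m.
4π·r² = 1.139e+04 m², 10·log₁₀ of that is 40.563 dB.
L_p = 102 − 40.563 = 61.44 dB.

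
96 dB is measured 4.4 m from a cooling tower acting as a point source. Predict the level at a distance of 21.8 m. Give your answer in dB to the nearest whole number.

82 dB

Spherical spreading from a point source gives a 20·log₁₀(r₂/r₁) drop.
L₂ = 96 − 20·log₁₀(21.8/4.4) = 96 − 13.900 = 82.10 dB.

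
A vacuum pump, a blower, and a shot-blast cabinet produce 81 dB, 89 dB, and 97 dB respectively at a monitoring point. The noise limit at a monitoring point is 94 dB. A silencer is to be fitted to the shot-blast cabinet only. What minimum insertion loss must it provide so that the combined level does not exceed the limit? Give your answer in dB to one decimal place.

Fixed contribution from the other sources: Σ 10^(L/10) = 10^(81/10) + 10^(89/10) = 9.202e+08 (89.64 dB).
To meet 94 dB overall, the treated shot-blast cabinet may contribute at most 10^(94/10) − 9.202e+08 = 1.592e+09, i.e. 92.02 dB.
So the shot-blast cabinet must be reduced from 97 to 92.02 dB: IL = 4.98 dB.

5.0 dB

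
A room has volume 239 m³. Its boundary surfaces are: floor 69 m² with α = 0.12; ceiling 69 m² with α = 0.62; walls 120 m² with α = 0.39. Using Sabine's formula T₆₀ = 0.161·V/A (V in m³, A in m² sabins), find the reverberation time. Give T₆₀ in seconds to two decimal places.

A = Σ Sᵢαᵢ = 69·0.12 + 69·0.62 + 120·0.39 = 97.86 m².
T₆₀ = 0.161·V/A = 0.161·239/97.86 = 0.393 s.

0.39 s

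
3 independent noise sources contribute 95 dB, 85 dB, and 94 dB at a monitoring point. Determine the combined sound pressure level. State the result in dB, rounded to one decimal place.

97.8 dB

For uncorrelated sources the intensities add, so convert each level to linear form, sum, and take 10·log₁₀ of the total.
Σ 10^(L/10) = 10^(95/10) + 10^(85/10) + 10^(94/10) = 5.990e+09.
L_total = 10·log₁₀(5.990e+09) = 97.77 dB.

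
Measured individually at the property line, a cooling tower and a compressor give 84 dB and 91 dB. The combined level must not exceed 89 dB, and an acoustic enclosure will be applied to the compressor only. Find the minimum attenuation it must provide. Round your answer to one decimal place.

The untreated sources together contribute 10^(84/10) = 2.512e+08, i.e. 84.00 dB.
To meet 89 dB overall, the treated compressor may contribute at most 10^(89/10) − 2.512e+08 = 5.431e+08, i.e. 87.35 dB.
So the compressor must be reduced from 91 to 87.35 dB: IL = 3.65 dB.

3.7 dB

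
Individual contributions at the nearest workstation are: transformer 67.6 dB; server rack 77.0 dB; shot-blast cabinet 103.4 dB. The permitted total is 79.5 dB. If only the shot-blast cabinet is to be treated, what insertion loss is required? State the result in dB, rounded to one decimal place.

Everything except the shot-blast cabinet sums to 10^(67.6/10) + 10^(77.0/10) = 5.587e+07 in linear terms, 77.47 dB.
The limit corresponds to 10^(79.5/10) = 8.913e+07; subtracting the fixed part leaves 3.325e+07 for the shot-blast cabinet, i.e. 75.22 dB.
Required insertion loss = 103.4 − 75.22 = 28.18 dB.

28.2 dB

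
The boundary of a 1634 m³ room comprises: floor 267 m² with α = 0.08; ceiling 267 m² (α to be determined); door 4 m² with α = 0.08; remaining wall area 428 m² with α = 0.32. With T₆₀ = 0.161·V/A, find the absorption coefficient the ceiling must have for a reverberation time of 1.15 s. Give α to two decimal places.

0.26

A = 0.161·V/T₆₀ = 0.161·1634/1.15 = 228.76 m² sabins.
Absorption from the other surfaces = 267·0.08 + 4·0.08 + 428·0.32 = 158.64 m², so the ceiling must supply 70.12 m² over 267 m².
α = 70.12/267 = 0.263.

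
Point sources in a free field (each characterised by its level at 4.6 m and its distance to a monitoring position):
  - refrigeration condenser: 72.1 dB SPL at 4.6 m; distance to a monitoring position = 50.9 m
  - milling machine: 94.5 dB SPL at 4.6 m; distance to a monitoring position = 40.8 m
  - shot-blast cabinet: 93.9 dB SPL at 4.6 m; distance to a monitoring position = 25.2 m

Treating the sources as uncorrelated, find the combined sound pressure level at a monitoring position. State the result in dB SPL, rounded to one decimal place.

First find each source's level at the receiver (point-source: −20·log₁₀(r/r_ref)), then combine on an intensity basis.
refrigeration condenser: 72.1 − 20·log₁₀(50.9/4.6) = 72.1 − 20.88 = 51.22 dB SPL.
milling machine: 94.5 − 20·log₁₀(40.8/4.6) = 94.5 − 18.96 = 75.54 dB SPL.
shot-blast cabinet: 93.9 − 20·log₁₀(25.2/4.6) = 93.9 − 14.77 = 79.13 dB SPL.
Σ 10^(L/10) = 1.178e+08 → L_total = 10·log₁₀(1.178e+08) = 80.71 dB SPL.

80.7 dB SPL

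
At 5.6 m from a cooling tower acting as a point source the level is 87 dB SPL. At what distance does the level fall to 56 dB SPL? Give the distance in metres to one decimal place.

198.7 m

The 31.0 dB drop corresponds to a distance ratio of 10^(31.0/20) for a point source.
r₂ = 5.6·10^((87−56)/20) = 5.6·10^(31.0/20) = 198.70 m.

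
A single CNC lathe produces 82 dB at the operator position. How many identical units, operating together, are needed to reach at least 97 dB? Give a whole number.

32

N identical sources give L₁ + 10·log₁₀ N, so require 10·log₁₀ N ≥ 97 − 82 = 15.0 dB.
N ≥ 10^(15.0/10) = 31.623, so N = 32.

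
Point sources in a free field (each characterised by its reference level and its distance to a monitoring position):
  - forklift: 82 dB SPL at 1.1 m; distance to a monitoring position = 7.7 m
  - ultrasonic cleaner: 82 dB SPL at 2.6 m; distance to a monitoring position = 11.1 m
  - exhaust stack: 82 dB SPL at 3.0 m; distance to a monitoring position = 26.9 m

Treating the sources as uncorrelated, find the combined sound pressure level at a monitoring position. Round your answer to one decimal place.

71.4 dB SPL

Apply inverse-square spreading to bring every level to the receiver, then sum 10^(L/10).
forklift: 82 − 20·log₁₀(7.7/1.1) = 82 − 16.90 = 65.10 dB SPL.
ultrasonic cleaner: 82 − 20·log₁₀(11.1/2.6) = 82 − 12.61 = 69.39 dB SPL.
exhaust stack: 82 − 20·log₁₀(26.9/3.0) = 82 − 19.05 = 62.95 dB SPL.
Σ 10^(L/10) = 1.390e+07 → L_total = 10·log₁₀(1.390e+07) = 71.43 dB SPL.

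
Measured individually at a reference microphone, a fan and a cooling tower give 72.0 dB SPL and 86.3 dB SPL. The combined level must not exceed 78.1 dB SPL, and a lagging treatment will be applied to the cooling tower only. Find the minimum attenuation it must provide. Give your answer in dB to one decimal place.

9.4 dB

Everything except the cooling tower sums to 10^(72.0/10) = 1.585e+07 in linear terms, 72.00 dB SPL.
To meet 78.1 dB SPL overall, the treated cooling tower may contribute at most 10^(78.1/10) − 1.585e+07 = 4.872e+07, i.e. 76.88 dB SPL.
So the cooling tower must be reduced from 86.3 to 76.88 dB SPL: IL = 9.42 dB.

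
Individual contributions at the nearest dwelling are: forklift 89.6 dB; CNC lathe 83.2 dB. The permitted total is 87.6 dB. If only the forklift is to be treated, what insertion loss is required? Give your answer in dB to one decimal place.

4.0 dB

Everything except the forklift sums to 10^(83.2/10) = 2.089e+08 in linear terms, 83.20 dB.
The limit corresponds to 10^(87.6/10) = 5.754e+08; subtracting the fixed part leaves 3.665e+08 for the forklift, i.e. 85.64 dB.
Required insertion loss = 89.6 − 85.64 = 3.96 dB.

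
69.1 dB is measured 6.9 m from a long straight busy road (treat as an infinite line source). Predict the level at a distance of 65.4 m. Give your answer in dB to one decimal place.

59.3 dB

Line-source attenuation: ΔL = 10·log₁₀(r₂/r₁) = 10·log₁₀(65.4/6.9) = 9.767 dB.
L₂ = 69.1 − 10·log₁₀(65.4/6.9) = 69.1 − 9.767 = 59.33 dB.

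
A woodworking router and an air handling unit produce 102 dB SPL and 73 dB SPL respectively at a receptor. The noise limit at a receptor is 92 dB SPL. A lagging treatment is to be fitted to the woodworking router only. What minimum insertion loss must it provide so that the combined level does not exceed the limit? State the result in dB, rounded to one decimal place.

The untreated sources together contribute 10^(73/10) = 1.995e+07, i.e. 73.00 dB SPL.
The limit corresponds to 10^(92/10) = 1.585e+09; subtracting the fixed part leaves 1.565e+09 for the woodworking router, i.e. 91.94 dB SPL.
So the woodworking router must be reduced from 102 to 91.94 dB SPL: IL = 10.06 dB.

10.1 dB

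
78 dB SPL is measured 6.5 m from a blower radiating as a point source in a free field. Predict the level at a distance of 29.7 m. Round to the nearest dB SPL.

65 dB SPL

Point-source attenuation: ΔL = 20·log₁₀(r₂/r₁) = 20·log₁₀(29.7/6.5) = 13.197 dB.
L₂ = 78 − 20·log₁₀(29.7/6.5) = 78 − 13.197 = 64.80 dB SPL.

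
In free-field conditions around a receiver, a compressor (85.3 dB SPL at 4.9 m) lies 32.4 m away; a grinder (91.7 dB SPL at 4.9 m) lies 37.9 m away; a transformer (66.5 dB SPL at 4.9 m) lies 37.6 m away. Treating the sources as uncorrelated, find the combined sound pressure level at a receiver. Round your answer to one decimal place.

Apply inverse-square spreading to bring every level to the receiver, then sum 10^(L/10).
compressor: 85.3 − 20·log₁₀(32.4/4.9) = 85.3 − 16.41 = 68.89 dB SPL.
grinder: 91.7 − 20·log₁₀(37.9/4.9) = 91.7 − 17.77 = 73.93 dB SPL.
transformer: 66.5 − 20·log₁₀(37.6/4.9) = 66.5 − 17.70 = 48.80 dB SPL.
Σ 10^(L/10) = 3.255e+07 → L_total = 10·log₁₀(3.255e+07) = 75.13 dB SPL.

75.1 dB SPL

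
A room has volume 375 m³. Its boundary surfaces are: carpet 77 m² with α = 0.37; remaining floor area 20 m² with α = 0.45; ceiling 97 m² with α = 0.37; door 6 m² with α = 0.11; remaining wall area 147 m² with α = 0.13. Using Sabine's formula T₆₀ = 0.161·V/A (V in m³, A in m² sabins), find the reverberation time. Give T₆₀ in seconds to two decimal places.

0.65 s

A = Σ Sᵢαᵢ = 77·0.37 + 20·0.45 + 97·0.37 + 6·0.11 + 147·0.13 = 93.15 m².
T₆₀ = 0.161 × 375 / 93.15 = 0.648 s.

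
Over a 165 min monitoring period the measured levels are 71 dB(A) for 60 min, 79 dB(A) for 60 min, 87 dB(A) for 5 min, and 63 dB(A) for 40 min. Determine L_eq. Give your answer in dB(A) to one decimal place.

L_eq = 10·log₁₀[(1/T)·Σ tᵢ·10^(Lᵢ/10)] with T = 165 min.
Σ tᵢ·10^(Lᵢ/10) = 60·10^(71/10) + 60·10^(79/10) + 5·10^(87/10) + 40·10^(63/10) = 8.107e+09.
L_eq = 10·log₁₀(8.107e+09/165) = 76.91 dB(A).

76.9 dB(A)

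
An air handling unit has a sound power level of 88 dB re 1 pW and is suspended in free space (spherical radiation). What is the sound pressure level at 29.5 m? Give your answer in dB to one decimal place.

47.6 dB

Free-field spherical radiation: L_p = L_w − 10·log₁₀(4π·r²), r = 29.5 m.
4π·r² = 1.094e+04 m², 10·log₁₀ of that is 40.389 dB.
L_p = 88 − 40.389 = 47.61 dB.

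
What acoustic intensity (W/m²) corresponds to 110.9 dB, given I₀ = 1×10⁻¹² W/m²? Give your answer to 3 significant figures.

I = I₀·10^(L/10) = 10⁻¹² × 10^(110.9/10) = 10^(-0.910).

0.123 W/m²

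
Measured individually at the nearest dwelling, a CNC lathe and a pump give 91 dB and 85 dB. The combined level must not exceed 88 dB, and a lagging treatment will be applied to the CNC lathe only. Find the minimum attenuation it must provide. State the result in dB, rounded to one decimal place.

Fixed contribution from the other source: Σ 10^(L/10) = 10^(85/10) = 3.162e+08 (85.00 dB).
The limit corresponds to 10^(88/10) = 6.310e+08; subtracting the fixed part leaves 3.147e+08 for the CNC lathe, i.e. 84.98 dB.
So the CNC lathe must be reduced from 91 to 84.98 dB: IL = 6.02 dB.

6.0 dB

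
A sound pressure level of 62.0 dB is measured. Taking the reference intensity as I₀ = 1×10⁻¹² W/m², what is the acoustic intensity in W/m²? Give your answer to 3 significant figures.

1.58e-06 W/m²

I/I₀ = 10^(62.0/10) = 1.585e+06, so I = 1.585e+06 × 10⁻¹² W/m².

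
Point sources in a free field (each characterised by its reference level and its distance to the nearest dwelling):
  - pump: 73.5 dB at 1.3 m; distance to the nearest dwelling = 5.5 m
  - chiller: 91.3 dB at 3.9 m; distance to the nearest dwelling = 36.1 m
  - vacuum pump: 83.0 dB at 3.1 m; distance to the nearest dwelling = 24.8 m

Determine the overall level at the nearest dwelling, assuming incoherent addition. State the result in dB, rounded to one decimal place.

73.0 dB

First find each source's level at the receiver (point-source: −20·log₁₀(r/r_ref)), then combine on an intensity basis.
pump: 73.5 − 20·log₁₀(5.5/1.3) = 73.5 − 12.53 = 60.97 dB.
chiller: 91.3 − 20·log₁₀(36.1/3.9) = 91.3 − 19.33 = 71.97 dB.
vacuum pump: 83.0 − 20·log₁₀(24.8/3.1) = 83.0 − 18.06 = 64.94 dB.
Σ 10^(L/10) = 2.011e+07 → L_total = 10·log₁₀(2.011e+07) = 73.03 dB.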